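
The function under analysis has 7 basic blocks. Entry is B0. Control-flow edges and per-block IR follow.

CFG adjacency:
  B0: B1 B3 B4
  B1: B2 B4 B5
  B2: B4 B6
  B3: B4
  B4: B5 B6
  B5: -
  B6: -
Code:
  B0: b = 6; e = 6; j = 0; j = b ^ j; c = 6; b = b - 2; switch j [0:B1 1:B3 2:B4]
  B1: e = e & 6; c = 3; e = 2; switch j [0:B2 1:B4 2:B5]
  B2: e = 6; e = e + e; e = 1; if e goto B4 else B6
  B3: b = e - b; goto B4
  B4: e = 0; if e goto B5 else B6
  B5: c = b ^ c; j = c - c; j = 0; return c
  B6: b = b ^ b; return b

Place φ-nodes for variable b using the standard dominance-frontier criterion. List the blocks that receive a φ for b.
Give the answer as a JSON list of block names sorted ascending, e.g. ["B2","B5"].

Answer: ["B4", "B5", "B6"]

Analysis:
idom tree: B1←B0 B2←B1 B3←B0 B4←B0 B5←B0 B6←B0
Dom at joins:
  B4: preds {B0,B1,B2,B3}: {B0} ∩ {B0,B1} ∩ {B0,B1,B2} ∩ {B0,B3} = {B0}; idom=B0
  B5: preds {B1,B4}: {B0,B1} ∩ {B0,B4} = {B0}; idom=B0
  B6: preds {B2,B4}: {B0,B1,B2} ∩ {B0,B4} = {B0}; idom=B0

DF walk-up:
  B4←B0: walk · to B0
  B4←B1: walk B1 to B0
  B4←B2: walk B2→B1 to B0
  B4←B3: walk B3 to B0
  B5←B1: walk B1 to B0
  B5←B4: walk B4 to B0
  B6←B2: walk B2→B1 to B0
  B6←B4: walk B4 to B0
  B0 → ∅
  B1 → {B4,B5,B6}
  B2 → {B4,B6}
  B3 → {B4}
  B4 → {B5,B6}
  B5 → ∅
  B6 → ∅

φ for b: defs {B0,B3,B6}
  DF⁺ = {B4,B5,B6}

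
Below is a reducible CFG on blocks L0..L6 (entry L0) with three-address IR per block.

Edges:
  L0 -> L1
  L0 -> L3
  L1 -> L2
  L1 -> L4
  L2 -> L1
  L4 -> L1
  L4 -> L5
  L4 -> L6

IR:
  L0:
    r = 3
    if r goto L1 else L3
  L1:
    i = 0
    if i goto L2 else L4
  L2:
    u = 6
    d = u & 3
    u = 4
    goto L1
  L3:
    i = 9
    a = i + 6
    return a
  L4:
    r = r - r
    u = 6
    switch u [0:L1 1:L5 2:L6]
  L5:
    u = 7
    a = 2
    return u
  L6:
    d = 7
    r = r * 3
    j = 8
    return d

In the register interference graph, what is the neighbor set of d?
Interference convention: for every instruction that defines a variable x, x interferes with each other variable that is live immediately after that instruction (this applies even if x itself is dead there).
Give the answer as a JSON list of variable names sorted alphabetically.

Block summaries:
  L0 def {r} use ∅
  L1 def {i} use ∅
  L2 def {d,u} use ∅
  L3 def {a,i} use ∅
  L4 def {r,u} use {r}
  L5 def {a,u} use ∅
  L6 def {d,j,r} use {r}

Backward fixpoint:
  L0: in=∅ out={r}
  L1: in={r} out={r}
  L2: in={r} out={r}
  L3: in=∅ out=∅
  L4: in={r} out={r}
  L5: in=∅ out=∅
  L6: in={r} out=∅

Interference:
  a — {u}
  d — {j,r}
  i — {r}
  j — {d}
  r — {d,i,u}
  u — {a,r}

N(d) = ["j", "r"]

Answer: ["j", "r"]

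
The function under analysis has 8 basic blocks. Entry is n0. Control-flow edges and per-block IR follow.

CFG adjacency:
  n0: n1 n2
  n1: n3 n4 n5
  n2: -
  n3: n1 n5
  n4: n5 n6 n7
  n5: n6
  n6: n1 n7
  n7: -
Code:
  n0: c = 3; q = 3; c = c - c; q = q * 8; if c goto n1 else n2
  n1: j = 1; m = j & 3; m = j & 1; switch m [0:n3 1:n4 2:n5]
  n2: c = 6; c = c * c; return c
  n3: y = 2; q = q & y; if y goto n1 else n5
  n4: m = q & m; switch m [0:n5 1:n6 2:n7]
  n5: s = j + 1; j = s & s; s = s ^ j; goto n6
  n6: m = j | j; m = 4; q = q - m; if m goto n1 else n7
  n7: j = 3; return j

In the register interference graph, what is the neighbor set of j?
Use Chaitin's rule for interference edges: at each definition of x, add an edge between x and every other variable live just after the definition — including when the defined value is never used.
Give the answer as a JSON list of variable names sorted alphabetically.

Answer: ["m", "q", "s", "y"]

Derivation:
Per-block:
  n0: {c,q} / ∅
  n1: {j,m} / ∅
  n2: {c} / ∅
  n3: {q,y} / {q}
  n4: {m} / {m,q}
  n5: {j,s} / {j}
  n6: {m,q} / {j,q}
  n7: {j} / ∅

Live sets:
  n0 li=∅ lo={q}
  n1 li={q} lo={j,m,q}
  n2 li=∅ lo=∅
  n3 li={j,q} lo={j,q}
  n4 li={j,m,q} lo={j,q}
  n5 li={j,q} lo={j,q}
  n6 li={j,q} lo={q}
  n7 li=∅ lo=∅

Interfere edges:
  c: {q}
  j: {m,q,s,y}
  m: {j,q}
  q: {c,j,m,s,y}
  s: {j,q}
  y: {j,q}

N(j) = ["m", "q", "s", "y"]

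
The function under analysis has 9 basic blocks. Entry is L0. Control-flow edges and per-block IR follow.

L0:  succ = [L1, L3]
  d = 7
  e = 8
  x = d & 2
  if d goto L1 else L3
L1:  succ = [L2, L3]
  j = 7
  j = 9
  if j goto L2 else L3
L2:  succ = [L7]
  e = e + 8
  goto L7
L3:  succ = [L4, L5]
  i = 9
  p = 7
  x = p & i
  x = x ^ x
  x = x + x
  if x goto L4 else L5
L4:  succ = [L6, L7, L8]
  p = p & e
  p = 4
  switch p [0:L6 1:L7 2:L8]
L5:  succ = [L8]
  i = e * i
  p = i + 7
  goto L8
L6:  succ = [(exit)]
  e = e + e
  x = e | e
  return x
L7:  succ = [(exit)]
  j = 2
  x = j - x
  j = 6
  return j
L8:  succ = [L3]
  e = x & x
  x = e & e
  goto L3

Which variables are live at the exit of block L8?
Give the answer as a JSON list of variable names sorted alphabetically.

Answer: ["e"]

Analysis:
Block summaries:
  L0: def={d,e,x} ue=∅
  L1: def={j} ue=∅
  L2: def={e} ue={e}
  L3: def={i,p,x} ue=∅
  L4: def={p} ue={e,p}
  L5: def={i,p} ue={e,i}
  L6: def={e,x} ue={e}
  L7: def={j,x} ue={x}
  L8: def={e,x} ue={x}

Liveness:
  L0 li=∅ lo={e,x}
  L1 li={e,x} lo={e,x}
  L2 li={e,x} lo={x}
  L3 li={e} lo={e,i,p,x}
  L4 li={e,p,x} lo={e,x}
  L5 li={e,i,x} lo={x}
  L6 li={e} lo=∅
  L7 li={x} lo=∅
  L8 li={x} lo={e}

live-out(L8) = ["e"]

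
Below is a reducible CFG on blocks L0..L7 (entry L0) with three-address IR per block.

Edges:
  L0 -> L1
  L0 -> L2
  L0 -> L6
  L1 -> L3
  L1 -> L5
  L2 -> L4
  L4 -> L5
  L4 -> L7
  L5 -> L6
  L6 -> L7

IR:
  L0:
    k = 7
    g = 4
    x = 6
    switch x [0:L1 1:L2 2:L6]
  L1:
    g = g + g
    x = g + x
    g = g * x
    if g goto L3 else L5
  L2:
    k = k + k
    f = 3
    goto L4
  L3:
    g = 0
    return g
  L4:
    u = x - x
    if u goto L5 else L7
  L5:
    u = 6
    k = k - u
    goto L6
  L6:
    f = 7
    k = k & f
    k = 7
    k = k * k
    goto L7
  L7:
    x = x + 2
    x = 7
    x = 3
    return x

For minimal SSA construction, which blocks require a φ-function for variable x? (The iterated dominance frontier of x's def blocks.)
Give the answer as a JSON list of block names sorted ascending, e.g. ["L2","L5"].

idom tree: L1←L0 L2←L0 L3←L1 L4←L2 L5←L0 L6←L0 L7←L0
Dom at joins:
  L5: preds {L1,L4}: {L0,L1} ∩ {L0,L2,L4} = {L0}; idom=L0
  L6: preds {L0,L5}: {L0} ∩ {L0,L5} = {L0}; idom=L0
  L7: preds {L4,L6}: {L0,L2,L4} ∩ {L0,L6} = {L0}; idom=L0

DF derivation:
  L5←L1: walk L1 to L0
  L5←L4: walk L4→L2 to L0
  L6←L0: walk · to L0
  L6←L5: walk L5 to L0
  L7←L4: walk L4→L2 to L0
  L7←L6: walk L6 to L0
  DF(L0)=∅
  DF(L1)={L5}
  DF(L2)={L5,L7}
  DF(L3)=∅
  DF(L4)={L5,L7}
  DF(L5)={L6}
  DF(L6)={L7}
  DF(L7)=∅

φ for x: defs {L0,L1,L7}
  DF⁺ = {L5,L6,L7}

Answer: ["L5", "L6", "L7"]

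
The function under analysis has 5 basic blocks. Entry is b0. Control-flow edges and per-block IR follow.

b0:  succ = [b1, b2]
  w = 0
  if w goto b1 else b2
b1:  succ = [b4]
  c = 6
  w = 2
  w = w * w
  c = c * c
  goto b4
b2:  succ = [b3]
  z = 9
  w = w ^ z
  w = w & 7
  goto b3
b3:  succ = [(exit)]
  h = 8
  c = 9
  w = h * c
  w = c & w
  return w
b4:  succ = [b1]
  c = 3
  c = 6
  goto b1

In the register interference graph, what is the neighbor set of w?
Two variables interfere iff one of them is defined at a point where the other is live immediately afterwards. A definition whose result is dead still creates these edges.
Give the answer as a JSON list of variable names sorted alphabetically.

Block summaries:
  b0: def={w} ue=∅
  b1: def={c,w} ue=∅
  b2: def={w,z} ue={w}
  b3: def={c,h,w} ue=∅
  b4: def={c} ue=∅

Backward fixpoint:
  b0: in=∅ out={w}
  b1: in=∅ out=∅
  b2: in={w} out=∅
  b3: in=∅ out=∅
  b4: in=∅ out=∅

Interference:
  c↔{h,w}
  h↔{c}
  w↔{c,z}
  z↔{w}

N(w) = ["c", "z"]

Answer: ["c", "z"]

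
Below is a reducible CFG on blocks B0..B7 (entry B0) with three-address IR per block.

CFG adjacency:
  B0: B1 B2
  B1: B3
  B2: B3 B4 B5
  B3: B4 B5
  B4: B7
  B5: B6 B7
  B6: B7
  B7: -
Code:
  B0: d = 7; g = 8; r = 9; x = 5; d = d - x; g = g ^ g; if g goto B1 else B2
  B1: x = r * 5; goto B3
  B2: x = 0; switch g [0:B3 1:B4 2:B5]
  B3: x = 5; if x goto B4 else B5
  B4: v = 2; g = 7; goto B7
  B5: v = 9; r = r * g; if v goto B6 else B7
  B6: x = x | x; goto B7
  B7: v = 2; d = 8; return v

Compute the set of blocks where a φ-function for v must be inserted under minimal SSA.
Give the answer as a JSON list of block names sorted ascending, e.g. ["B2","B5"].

idom tree: B1←B0 B2←B0 B3←B0 B4←B0 B5←B0 B6←B5 B7←B0
Dom at joins:
  B3: preds {B1,B2}: {B0,B1} ∩ {B0,B2} = {B0}; idom=B0
  B4: preds {B2,B3}: {B0,B2} ∩ {B0,B3} = {B0}; idom=B0
  B5: preds {B2,B3}: {B0,B2} ∩ {B0,B3} = {B0}; idom=B0
  B7: preds {B4,B5,B6}: {B0,B4} ∩ {B0,B5} ∩ {B0,B5,B6} = {B0}; idom=B0

Frontier:
  B3←B1: walk B1 to B0
  B3←B2: walk B2 to B0
  B4←B2: walk B2 to B0
  B4←B3: walk B3 to B0
  B5←B2: walk B2 to B0
  B5←B3: walk B3 to B0
  B7←B4: walk B4 to B0
  B7←B5: walk B5 to B0
  B7←B6: walk B6→B5 to B0
  B0 → ∅
  B1 → {B3}
  B2 → {B3,B4,B5}
  B3 → {B4,B5}
  B4 → {B7}
  B5 → {B7}
  B6 → {B7}
  B7 → ∅

φ for v: defs {B4,B5,B7}
  DF⁺ = {B7}

Answer: ["B7"]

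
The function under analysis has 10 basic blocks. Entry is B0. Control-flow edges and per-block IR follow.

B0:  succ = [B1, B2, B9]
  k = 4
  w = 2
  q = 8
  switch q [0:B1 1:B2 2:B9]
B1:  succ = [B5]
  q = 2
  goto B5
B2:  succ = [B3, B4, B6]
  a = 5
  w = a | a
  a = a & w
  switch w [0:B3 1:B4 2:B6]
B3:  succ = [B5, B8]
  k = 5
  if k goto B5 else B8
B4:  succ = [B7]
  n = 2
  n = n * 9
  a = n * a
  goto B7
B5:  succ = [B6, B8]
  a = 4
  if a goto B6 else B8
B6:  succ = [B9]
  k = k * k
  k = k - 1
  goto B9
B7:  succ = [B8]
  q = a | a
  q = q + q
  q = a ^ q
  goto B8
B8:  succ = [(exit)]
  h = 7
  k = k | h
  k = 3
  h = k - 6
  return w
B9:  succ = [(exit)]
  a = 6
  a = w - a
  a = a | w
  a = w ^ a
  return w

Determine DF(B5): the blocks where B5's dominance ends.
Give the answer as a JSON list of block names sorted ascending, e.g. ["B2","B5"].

Answer: ["B6", "B8"]

Analysis:
idom tree: B1←B0 B2←B0 B3←B2 B4←B2 B5←B0 B6←B0 B7←B4 B8←B0 B9←B0
Join-block Dom:
  B5: preds {B1,B3}: {B0,B1} ∩ {B0,B2,B3} = {B0}; idom=B0
  B6: preds {B2,B5}: {B0,B2} ∩ {B0,B5} = {B0}; idom=B0
  B8: preds {B3,B5,B7}: {B0,B2,B3} ∩ {B0,B5} ∩ {B0,B2,B4,B7} = {B0}; idom=B0
  B9: preds {B0,B6}: {B0} ∩ {B0,B6} = {B0}; idom=B0

DF derivation:
  join B5 pred B1: B1 stop@B0
  join B5 pred B3: B3→B2 stop@B0
  join B6 pred B2: B2 stop@B0
  join B6 pred B5: B5 stop@B0
  join B8 pred B3: B3→B2 stop@B0
  join B8 pred B5: B5 stop@B0
  join B8 pred B7: B7→B4→B2 stop@B0
  join B9 pred B0: · stop@B0
  join B9 pred B6: B6 stop@B0
  B0 → ∅
  B1 → {B5}
  B2 → {B5,B6,B8}
  B3 → {B5,B8}
  B4 → {B8}
  B5 → {B6,B8}
  B6 → {B9}
  B7 → {B8}
  B8 → ∅
  B9 → ∅

DF(B5) = ["B6", "B8"]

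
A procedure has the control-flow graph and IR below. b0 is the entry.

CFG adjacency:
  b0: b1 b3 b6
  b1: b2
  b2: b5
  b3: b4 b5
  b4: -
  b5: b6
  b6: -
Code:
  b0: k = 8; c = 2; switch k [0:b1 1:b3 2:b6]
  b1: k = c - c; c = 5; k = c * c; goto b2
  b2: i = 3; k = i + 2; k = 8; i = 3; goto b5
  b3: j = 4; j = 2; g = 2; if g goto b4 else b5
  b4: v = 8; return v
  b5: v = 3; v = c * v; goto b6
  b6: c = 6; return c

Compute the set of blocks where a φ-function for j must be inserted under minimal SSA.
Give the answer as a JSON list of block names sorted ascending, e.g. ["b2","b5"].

Answer: ["b5", "b6"]

Derivation:
idom tree: b1←b0 b2←b1 b3←b0 b4←b3 b5←b0 b6←b0
Dom∩ at merges:
  b5: preds {b2,b3}: {b0,b1,b2} ∩ {b0,b3} = {b0}; idom=b0
  b6: preds {b0,b5}: {b0} ∩ {b0,b5} = {b0}; idom=b0

DF derivation:
  b5←b2: walk b2→b1 to b0
  b5←b3: walk b3 to b0
  b6←b0: walk · to b0
  b6←b5: walk b5 to b0
  b0: DF=∅
  b1: DF={b5}
  b2: DF={b5}
  b3: DF={b5}
  b4: DF=∅
  b5: DF={b6}
  b6: DF=∅

φ for j: defs {b3}
  DF⁺ = {b5,b6}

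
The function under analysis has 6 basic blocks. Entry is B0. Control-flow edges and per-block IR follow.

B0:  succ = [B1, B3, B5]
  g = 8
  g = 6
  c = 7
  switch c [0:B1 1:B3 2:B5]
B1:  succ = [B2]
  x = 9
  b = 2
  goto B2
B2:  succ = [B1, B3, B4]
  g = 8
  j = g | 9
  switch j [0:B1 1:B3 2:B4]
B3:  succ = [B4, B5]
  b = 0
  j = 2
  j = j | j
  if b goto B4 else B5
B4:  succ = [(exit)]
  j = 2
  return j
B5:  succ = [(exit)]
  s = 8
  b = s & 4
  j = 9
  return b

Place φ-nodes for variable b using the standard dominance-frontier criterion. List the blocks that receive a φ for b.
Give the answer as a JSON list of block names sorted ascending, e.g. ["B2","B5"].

Answer: ["B1", "B3", "B4", "B5"]

Analysis:
idom tree: B1←B0 B2←B1 B3←B0 B4←B0 B5←B0
Dom at joins:
  B1: preds {B0,B2}: {B0} ∩ {B0,B1,B2} = {B0}; idom=B0
  B3: preds {B0,B2}: {B0} ∩ {B0,B1,B2} = {B0}; idom=B0
  B4: preds {B2,B3}: {B0,B1,B2} ∩ {B0,B3} = {B0}; idom=B0
  B5: preds {B0,B3}: {B0} ∩ {B0,B3} = {B0}; idom=B0

DF walk-up:
  join B1 pred B0: · stop@B0
  join B1 pred B2: B2→B1 stop@B0
  join B3 pred B0: · stop@B0
  join B3 pred B2: B2→B1 stop@B0
  join B4 pred B2: B2→B1 stop@B0
  join B4 pred B3: B3 stop@B0
  join B5 pred B0: · stop@B0
  join B5 pred B3: B3 stop@B0
  DF(B0)=∅
  DF(B1)={B1,B3,B4}
  DF(B2)={B1,B3,B4}
  DF(B3)={B4,B5}
  DF(B4)=∅
  DF(B5)=∅

φ for b: defs {B1,B3,B5}
  DF⁺ = {B1,B3,B4,B5}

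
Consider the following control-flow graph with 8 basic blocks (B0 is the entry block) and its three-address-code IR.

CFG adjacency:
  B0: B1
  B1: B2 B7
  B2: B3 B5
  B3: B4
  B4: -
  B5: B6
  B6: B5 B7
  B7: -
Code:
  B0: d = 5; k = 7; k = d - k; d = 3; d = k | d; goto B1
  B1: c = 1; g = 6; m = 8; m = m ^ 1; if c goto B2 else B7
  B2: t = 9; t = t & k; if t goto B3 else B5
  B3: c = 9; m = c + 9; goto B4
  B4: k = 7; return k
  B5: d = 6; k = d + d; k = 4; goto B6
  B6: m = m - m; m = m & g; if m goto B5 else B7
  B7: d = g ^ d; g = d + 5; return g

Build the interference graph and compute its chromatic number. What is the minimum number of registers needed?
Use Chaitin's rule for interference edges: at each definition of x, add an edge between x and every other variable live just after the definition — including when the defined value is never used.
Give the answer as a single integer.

Block summaries:
  B0: {d,k} / ∅
  B1: {c,g,m} / ∅
  B2: {t} / {k}
  B3: {c,m} / ∅
  B4: {k} / ∅
  B5: {d,k} / ∅
  B6: {m} / {g,m}
  B7: {d,g} / {d,g}

Live sets:
  B0 li=∅ lo={d,k}
  B1 li={d,k} lo={d,g,k,m}
  B2 li={g,k,m} lo={g,m}
  B3 li=∅ lo=∅
  B4 li=∅ lo=∅
  B5 li={g,m} lo={d,g,m}
  B6 li={d,g,m} lo={d,g,m}
  B7 li={d,g} lo=∅

Interference:
  c↔{d,g,k,m}
  d↔{c,g,k,m}
  g↔{c,d,k,m,t}
  k↔{c,d,g,m,t}
  m↔{c,d,g,k,t}
  t↔{g,k,m}

Registers:
  lower bound: {c,d,g,k,m} mutually conflict ⇒ χ ≥ 5
  assign c→c3 d→c4 g→c0 k→c1 m→c2 t→c3 — no edge inside a register ⇒ χ ≤ 5
  χ = 5

Answer: 5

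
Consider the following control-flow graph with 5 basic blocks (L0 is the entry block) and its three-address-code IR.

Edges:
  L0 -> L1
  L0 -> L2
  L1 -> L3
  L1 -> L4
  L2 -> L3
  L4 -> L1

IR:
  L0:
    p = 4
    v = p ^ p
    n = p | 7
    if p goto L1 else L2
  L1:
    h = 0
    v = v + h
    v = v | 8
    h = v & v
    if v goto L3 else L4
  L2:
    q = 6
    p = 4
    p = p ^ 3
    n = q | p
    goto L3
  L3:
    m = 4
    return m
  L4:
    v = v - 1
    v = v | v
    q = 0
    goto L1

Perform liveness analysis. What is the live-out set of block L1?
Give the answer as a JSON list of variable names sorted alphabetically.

Answer: ["v"]

Working:
def/use:
  L0 def {n,p,v} use ∅
  L1 def {h,v} use {v}
  L2 def {n,p,q} use ∅
  L3 def {m} use ∅
  L4 def {q,v} use {v}

Backward fixpoint:
  L0 li=∅ lo={v}
  L1 li={v} lo={v}
  L2 li=∅ lo=∅
  L3 li=∅ lo=∅
  L4 li={v} lo={v}

live-out(L1) = ["v"]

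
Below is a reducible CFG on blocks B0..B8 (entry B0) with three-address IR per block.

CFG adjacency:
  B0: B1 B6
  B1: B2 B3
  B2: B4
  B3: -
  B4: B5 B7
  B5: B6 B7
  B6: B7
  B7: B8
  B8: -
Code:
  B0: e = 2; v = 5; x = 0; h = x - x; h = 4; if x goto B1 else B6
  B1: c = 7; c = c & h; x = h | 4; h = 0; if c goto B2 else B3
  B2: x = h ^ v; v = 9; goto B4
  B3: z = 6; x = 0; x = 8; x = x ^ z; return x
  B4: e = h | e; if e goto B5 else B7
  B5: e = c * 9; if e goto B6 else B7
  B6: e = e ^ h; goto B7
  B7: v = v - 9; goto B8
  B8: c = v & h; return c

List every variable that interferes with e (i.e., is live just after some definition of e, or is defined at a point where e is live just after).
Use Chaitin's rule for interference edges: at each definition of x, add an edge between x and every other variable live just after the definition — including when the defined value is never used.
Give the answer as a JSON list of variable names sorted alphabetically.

Per-block:
  B0: {e,h,v,x} / ∅
  B1: {c,h,x} / {h}
  B2: {v,x} / {h,v}
  B3: {x,z} / ∅
  B4: {e} / {e,h}
  B5: {e} / {c}
  B6: {e} / {e,h}
  B7: {v} / {v}
  B8: {c} / {h,v}

Backward fixpoint:
  B0 li=∅ lo={e,h,v}
  B1 li={e,h,v} lo={c,e,h,v}
  B2 li={c,e,h,v} lo={c,e,h,v}
  B3 li=∅ lo=∅
  B4 li={c,e,h,v} lo={c,h,v}
  B5 li={c,h,v} lo={e,h,v}
  B6 li={e,h,v} lo={h,v}
  B7 li={h,v} lo={h,v}
  B8 li={h,v} lo=∅

Interfere edges:
  c: {e,h,v,x}
  e: {c,h,v,x}
  h: {c,e,v,x}
  v: {c,e,h,x}
  x: {c,e,h,v,z}
  z: {x}

N(e) = ["c", "h", "v", "x"]

Answer: ["c", "h", "v", "x"]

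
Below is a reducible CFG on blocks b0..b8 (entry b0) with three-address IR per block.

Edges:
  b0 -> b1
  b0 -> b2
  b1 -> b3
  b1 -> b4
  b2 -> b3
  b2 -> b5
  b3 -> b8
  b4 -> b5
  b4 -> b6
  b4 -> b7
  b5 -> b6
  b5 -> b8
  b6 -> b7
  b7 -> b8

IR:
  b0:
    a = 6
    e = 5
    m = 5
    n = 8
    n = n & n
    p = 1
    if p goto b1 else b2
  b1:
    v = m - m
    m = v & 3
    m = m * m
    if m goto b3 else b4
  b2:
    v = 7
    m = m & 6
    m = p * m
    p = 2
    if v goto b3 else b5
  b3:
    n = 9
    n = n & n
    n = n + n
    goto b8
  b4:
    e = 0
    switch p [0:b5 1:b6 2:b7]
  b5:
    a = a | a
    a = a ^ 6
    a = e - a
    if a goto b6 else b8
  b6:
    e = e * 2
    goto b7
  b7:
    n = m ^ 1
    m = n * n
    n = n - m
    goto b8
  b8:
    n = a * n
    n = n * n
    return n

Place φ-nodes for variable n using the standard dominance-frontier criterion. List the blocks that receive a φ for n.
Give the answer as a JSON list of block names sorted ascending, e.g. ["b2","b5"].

Answer: ["b8"]

Analysis:
idom tree: b1←b0 b2←b0 b3←b0 b4←b1 b5←b0 b6←b0 b7←b0 b8←b0
Dom∩ at merges:
  b3: preds {b1,b2}: {b0,b1} ∩ {b0,b2} = {b0}; idom=b0
  b5: preds {b2,b4}: {b0,b2} ∩ {b0,b1,b4} = {b0}; idom=b0
  b6: preds {b4,b5}: {b0,b1,b4} ∩ {b0,b5} = {b0}; idom=b0
  b7: preds {b4,b6}: {b0,b1,b4} ∩ {b0,b6} = {b0}; idom=b0
  b8: preds {b3,b5,b7}: {b0,b3} ∩ {b0,b5} ∩ {b0,b7} = {b0}; idom=b0

DF walk-up:
  b3←b1: walk b1 to b0
  b3←b2: walk b2 to b0
  b5←b2: walk b2 to b0
  b5←b4: walk b4→b1 to b0
  b6←b4: walk b4→b1 to b0
  b6←b5: walk b5 to b0
  b7←b4: walk b4→b1 to b0
  b7←b6: walk b6 to b0
  b8←b3: walk b3 to b0
  b8←b5: walk b5 to b0
  b8←b7: walk b7 to b0
  DF(b0)=∅
  DF(b1)={b3,b5,b6,b7}
  DF(b2)={b3,b5}
  DF(b3)={b8}
  DF(b4)={b5,b6,b7}
  DF(b5)={b6,b8}
  DF(b6)={b7}
  DF(b7)={b8}
  DF(b8)=∅

φ for n: defs {b0,b3,b7,b8}
  DF⁺ = {b8}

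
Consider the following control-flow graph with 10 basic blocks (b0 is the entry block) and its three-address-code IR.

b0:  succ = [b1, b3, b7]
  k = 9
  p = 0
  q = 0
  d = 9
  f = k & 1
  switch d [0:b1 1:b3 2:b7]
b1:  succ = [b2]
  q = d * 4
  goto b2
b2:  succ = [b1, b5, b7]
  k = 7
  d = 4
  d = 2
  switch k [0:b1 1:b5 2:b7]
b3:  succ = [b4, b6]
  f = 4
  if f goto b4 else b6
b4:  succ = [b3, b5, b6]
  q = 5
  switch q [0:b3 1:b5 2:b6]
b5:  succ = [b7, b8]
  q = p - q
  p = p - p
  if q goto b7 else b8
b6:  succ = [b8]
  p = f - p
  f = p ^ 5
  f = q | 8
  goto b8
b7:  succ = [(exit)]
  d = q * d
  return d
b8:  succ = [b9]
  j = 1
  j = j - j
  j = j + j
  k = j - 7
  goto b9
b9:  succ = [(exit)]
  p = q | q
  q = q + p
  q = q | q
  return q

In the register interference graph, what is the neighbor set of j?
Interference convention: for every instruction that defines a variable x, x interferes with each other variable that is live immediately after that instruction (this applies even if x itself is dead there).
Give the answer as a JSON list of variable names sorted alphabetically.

Answer: ["q"]

Working:
Per-block:
  b0 def {d,f,k,p,q} use ∅
  b1 def {q} use {d}
  b2 def {d,k} use ∅
  b3 def {f} use ∅
  b4 def {q} use ∅
  b5 def {p,q} use {p,q}
  b6 def {f,p} use {f,p,q}
  b7 def {d} use {d,q}
  b8 def {j,k} use ∅
  b9 def {p,q} use {q}

Backward fixpoint:
  b0: in=∅ out={d,p,q}
  b1: in={d,p} out={p,q}
  b2: in={p,q} out={d,p,q}
  b3: in={d,p,q} out={d,f,p,q}
  b4: in={d,f,p} out={d,f,p,q}
  b5: in={d,p,q} out={d,q}
  b6: in={f,p,q} out={q}
  b7: in={d,q} out=∅
  b8: in={q} out={q}
  b9: in={q} out=∅

Conflict graph:
  d — {f,k,p,q}
  f — {d,p,q}
  j — {q}
  k — {d,p,q}
  p — {d,f,k,q}
  q — {d,f,j,k,p}

N(j) = ["q"]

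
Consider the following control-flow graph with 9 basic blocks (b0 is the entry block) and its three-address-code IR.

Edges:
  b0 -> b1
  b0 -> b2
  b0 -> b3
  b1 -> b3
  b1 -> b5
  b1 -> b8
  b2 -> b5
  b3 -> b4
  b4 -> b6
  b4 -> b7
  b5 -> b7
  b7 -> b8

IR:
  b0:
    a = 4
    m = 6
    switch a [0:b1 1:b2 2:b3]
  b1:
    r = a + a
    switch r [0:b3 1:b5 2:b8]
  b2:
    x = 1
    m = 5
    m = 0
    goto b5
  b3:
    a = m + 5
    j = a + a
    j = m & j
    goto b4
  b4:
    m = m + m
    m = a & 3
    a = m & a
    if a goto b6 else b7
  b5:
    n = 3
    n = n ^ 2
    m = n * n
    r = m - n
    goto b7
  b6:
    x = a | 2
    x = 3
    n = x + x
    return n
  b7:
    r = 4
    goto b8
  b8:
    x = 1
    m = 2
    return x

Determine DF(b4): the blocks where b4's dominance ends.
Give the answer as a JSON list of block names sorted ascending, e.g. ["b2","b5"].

idom tree: b1←b0 b2←b0 b3←b0 b4←b3 b5←b0 b6←b4 b7←b0 b8←b0
Join-block Dom:
  b3: preds {b0,b1}: {b0} ∩ {b0,b1} = {b0}; idom=b0
  b5: preds {b1,b2}: {b0,b1} ∩ {b0,b2} = {b0}; idom=b0
  b7: preds {b4,b5}: {b0,b3,b4} ∩ {b0,b5} = {b0}; idom=b0
  b8: preds {b1,b7}: {b0,b1} ∩ {b0,b7} = {b0}; idom=b0

Frontier:
  join b3 pred b0: · stop@b0
  join b3 pred b1: b1 stop@b0
  join b5 pred b1: b1 stop@b0
  join b5 pred b2: b2 stop@b0
  join b7 pred b4: b4→b3 stop@b0
  join b7 pred b5: b5 stop@b0
  join b8 pred b1: b1 stop@b0
  join b8 pred b7: b7 stop@b0
  b0: DF=∅
  b1: DF={b3,b5,b8}
  b2: DF={b5}
  b3: DF={b7}
  b4: DF={b7}
  b5: DF={b7}
  b6: DF=∅
  b7: DF={b8}
  b8: DF=∅

DF(b4) = ["b7"]

Answer: ["b7"]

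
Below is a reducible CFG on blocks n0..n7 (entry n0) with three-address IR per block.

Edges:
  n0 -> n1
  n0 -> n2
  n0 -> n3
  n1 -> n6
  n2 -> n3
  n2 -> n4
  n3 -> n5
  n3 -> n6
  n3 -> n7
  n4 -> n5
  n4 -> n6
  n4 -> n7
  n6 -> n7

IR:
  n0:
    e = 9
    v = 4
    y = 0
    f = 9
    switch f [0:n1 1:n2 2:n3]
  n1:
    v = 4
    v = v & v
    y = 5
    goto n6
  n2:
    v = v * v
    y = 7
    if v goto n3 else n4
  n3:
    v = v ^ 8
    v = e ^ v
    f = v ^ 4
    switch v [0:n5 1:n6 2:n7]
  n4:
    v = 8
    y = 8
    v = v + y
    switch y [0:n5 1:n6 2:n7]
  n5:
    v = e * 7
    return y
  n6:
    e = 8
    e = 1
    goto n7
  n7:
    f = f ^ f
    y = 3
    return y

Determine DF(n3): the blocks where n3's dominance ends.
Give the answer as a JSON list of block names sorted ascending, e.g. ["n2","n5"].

Answer: ["n5", "n6", "n7"]

Derivation:
idom tree: n1←n0 n2←n0 n3←n0 n4←n2 n5←n0 n6←n0 n7←n0
Join-block Dom:
  n3: preds {n0,n2}: {n0} ∩ {n0,n2} = {n0}; idom=n0
  n5: preds {n3,n4}: {n0,n3} ∩ {n0,n2,n4} = {n0}; idom=n0
  n6: preds {n1,n3,n4}: {n0,n1} ∩ {n0,n3} ∩ {n0,n2,n4} = {n0}; idom=n0
  n7: preds {n3,n4,n6}: {n0,n3} ∩ {n0,n2,n4} ∩ {n0,n6} = {n0}; idom=n0

DF derivation:
  join n3 pred n0: · stop@n0
  join n3 pred n2: n2 stop@n0
  join n5 pred n3: n3 stop@n0
  join n5 pred n4: n4→n2 stop@n0
  join n6 pred n1: n1 stop@n0
  join n6 pred n3: n3 stop@n0
  join n6 pred n4: n4→n2 stop@n0
  join n7 pred n3: n3 stop@n0
  join n7 pred n4: n4→n2 stop@n0
  join n7 pred n6: n6 stop@n0
  n0 → ∅
  n1 → {n6}
  n2 → {n3,n5,n6,n7}
  n3 → {n5,n6,n7}
  n4 → {n5,n6,n7}
  n5 → ∅
  n6 → {n7}
  n7 → ∅

DF(n3) = ["n5", "n6", "n7"]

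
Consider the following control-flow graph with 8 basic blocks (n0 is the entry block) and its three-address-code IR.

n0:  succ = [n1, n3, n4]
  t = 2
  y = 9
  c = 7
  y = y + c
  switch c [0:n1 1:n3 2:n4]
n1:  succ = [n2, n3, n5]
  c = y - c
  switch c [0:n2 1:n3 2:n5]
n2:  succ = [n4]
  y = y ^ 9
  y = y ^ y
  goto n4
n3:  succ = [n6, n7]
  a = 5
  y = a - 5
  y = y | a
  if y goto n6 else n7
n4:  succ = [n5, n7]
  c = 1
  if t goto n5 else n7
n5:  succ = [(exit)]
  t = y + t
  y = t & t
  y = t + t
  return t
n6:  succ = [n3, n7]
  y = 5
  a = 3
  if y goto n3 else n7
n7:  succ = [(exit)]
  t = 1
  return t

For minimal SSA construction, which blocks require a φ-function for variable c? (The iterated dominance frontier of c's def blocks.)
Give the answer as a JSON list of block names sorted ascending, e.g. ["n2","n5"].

Answer: ["n3", "n4", "n5", "n7"]

Working:
idom tree: n1←n0 n2←n1 n3←n0 n4←n0 n5←n0 n6←n3 n7←n0
Dom∩ at merges:
  n3: preds {n0,n1,n6}: {n0} ∩ {n0,n1} ∩ {n0,n3,n6} = {n0}; idom=n0
  n4: preds {n0,n2}: {n0} ∩ {n0,n1,n2} = {n0}; idom=n0
  n5: preds {n1,n4}: {n0,n1} ∩ {n0,n4} = {n0}; idom=n0
  n7: preds {n3,n4,n6}: {n0,n3} ∩ {n0,n4} ∩ {n0,n3,n6} = {n0}; idom=n0

DF walk-up:
  join n3 pred n0: · stop@n0
  join n3 pred n1: n1 stop@n0
  join n3 pred n6: n6→n3 stop@n0
  join n4 pred n0: · stop@n0
  join n4 pred n2: n2→n1 stop@n0
  join n5 pred n1: n1 stop@n0
  join n5 pred n4: n4 stop@n0
  join n7 pred n3: n3 stop@n0
  join n7 pred n4: n4 stop@n0
  join n7 pred n6: n6→n3 stop@n0
  n0 → ∅
  n1 → {n3,n4,n5}
  n2 → {n4}
  n3 → {n3,n7}
  n4 → {n5,n7}
  n5 → ∅
  n6 → {n3,n7}
  n7 → ∅

φ for c: defs {n0,n1,n4}
  DF⁺ = {n3,n4,n5,n7}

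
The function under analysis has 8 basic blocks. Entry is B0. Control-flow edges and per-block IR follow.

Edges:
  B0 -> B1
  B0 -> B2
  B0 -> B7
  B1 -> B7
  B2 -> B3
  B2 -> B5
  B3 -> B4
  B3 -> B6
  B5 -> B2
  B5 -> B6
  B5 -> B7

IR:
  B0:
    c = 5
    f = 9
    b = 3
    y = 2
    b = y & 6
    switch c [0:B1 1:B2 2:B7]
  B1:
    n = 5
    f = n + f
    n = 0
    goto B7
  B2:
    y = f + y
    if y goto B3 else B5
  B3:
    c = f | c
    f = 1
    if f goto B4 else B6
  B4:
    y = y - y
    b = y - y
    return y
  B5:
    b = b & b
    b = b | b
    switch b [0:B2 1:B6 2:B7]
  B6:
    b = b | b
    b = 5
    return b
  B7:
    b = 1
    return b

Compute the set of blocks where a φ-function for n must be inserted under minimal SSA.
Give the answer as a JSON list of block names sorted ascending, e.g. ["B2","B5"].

Answer: ["B7"]

Derivation:
idom tree: B1←B0 B2←B0 B3←B2 B4←B3 B5←B2 B6←B2 B7←B0
Join-block Dom:
  B2: preds {B0,B5}: {B0} ∩ {B0,B2,B5} = {B0}; idom=B0
  B6: preds {B3,B5}: {B0,B2,B3} ∩ {B0,B2,B5} = {B0,B2}; idom=B2
  B7: preds {B0,B1,B5}: {B0} ∩ {B0,B1} ∩ {B0,B2,B5} = {B0}; idom=B0

Frontier:
  join B2 pred B0: · stop@B0
  join B2 pred B5: B5→B2 stop@B0
  join B6 pred B3: B3 stop@B2
  join B6 pred B5: B5 stop@B2
  join B7 pred B0: · stop@B0
  join B7 pred B1: B1 stop@B0
  join B7 pred B5: B5→B2 stop@B0
  B0 → ∅
  B1 → {B7}
  B2 → {B2,B7}
  B3 → {B6}
  B4 → ∅
  B5 → {B2,B6,B7}
  B6 → ∅
  B7 → ∅

φ for n: defs {B1}
  DF⁺ = {B7}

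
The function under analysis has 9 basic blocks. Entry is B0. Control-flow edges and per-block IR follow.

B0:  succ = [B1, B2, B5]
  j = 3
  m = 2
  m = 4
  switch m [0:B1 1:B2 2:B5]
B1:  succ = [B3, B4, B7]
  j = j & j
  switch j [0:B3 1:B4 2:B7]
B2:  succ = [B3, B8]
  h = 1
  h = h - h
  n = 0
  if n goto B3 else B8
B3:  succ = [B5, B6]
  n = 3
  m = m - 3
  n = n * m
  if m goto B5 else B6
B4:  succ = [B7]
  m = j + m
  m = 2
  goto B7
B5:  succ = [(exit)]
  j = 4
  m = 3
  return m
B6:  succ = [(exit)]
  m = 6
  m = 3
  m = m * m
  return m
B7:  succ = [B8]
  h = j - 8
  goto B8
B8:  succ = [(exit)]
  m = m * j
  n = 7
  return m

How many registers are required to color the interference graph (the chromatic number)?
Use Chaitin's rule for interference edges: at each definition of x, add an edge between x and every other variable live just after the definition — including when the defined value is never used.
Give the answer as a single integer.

Answer: 3

Analysis:
def/use:
  B0 def {j,m} use ∅
  B1 def {j} use {j}
  B2 def {h,n} use ∅
  B3 def {m,n} use {m}
  B4 def {m} use {j,m}
  B5 def {j,m} use ∅
  B6 def {m} use ∅
  B7 def {h} use {j}
  B8 def {m,n} use {j,m}

Live sets:
  B0: in=∅ out={j,m}
  B1: in={j,m} out={j,m}
  B2: in={j,m} out={j,m}
  B3: in={m} out=∅
  B4: in={j,m} out={j,m}
  B5: in=∅ out=∅
  B6: in=∅ out=∅
  B7: in={j,m} out={j,m}
  B8: in={j,m} out=∅

Interference:
  h↔{j,m}
  j↔{h,m,n}
  m↔{h,j,n}
  n↔{j,m}

Colouring:
  {h,j,m} pairwise interfere (3-clique) ⇒ χ ≥ 3
  assign h→c2 j→c0 m→c1 n→c2 — no edge inside a register ⇒ χ ≤ 3
  χ = 3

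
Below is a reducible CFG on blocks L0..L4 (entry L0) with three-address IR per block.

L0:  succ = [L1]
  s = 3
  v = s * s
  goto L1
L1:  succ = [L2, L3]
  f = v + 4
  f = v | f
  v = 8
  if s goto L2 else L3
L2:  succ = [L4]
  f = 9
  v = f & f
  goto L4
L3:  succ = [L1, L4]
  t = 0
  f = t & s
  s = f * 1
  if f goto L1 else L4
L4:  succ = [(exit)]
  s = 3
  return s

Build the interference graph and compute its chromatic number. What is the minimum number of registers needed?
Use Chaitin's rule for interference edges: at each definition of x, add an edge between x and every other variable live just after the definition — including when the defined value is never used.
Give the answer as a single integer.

Block summaries:
  L0 def {s,v} use ∅
  L1 def {f,v} use {s,v}
  L2 def {f,v} use ∅
  L3 def {f,s,t} use {s}
  L4 def {s} use ∅

Liveness:
  L0 li=∅ lo={s,v}
  L1 li={s,v} lo={s,v}
  L2 li=∅ lo=∅
  L3 li={s,v} lo={s,v}
  L4 li=∅ lo=∅

Conflict graph:
  f — {s,v}
  s — {f,t,v}
  t — {s,v}
  v — {f,s,t}

Registers:
  clique {f,s,v} ⇒ need ≥ 3
  3-colouring: c0={s}  c1={v}  c2={f,t}
  χ = 3

Answer: 3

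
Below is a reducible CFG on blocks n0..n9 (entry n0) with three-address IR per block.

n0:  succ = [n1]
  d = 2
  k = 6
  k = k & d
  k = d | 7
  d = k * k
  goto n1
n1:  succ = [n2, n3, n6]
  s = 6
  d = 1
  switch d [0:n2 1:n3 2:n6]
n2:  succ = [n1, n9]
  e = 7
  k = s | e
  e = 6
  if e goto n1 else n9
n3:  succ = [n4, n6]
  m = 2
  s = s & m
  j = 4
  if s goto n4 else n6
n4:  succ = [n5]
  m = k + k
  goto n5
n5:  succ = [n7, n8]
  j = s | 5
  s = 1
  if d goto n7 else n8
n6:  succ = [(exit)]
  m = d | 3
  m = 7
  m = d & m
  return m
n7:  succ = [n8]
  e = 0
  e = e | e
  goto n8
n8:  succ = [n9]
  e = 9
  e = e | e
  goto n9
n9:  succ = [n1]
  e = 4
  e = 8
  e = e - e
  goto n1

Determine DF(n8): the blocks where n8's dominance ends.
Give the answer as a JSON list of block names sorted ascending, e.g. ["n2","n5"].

Answer: ["n9"]

Derivation:
idom tree: n1←n0 n2←n1 n3←n1 n4←n3 n5←n4 n6←n1 n7←n5 n8←n5 n9←n1
Dom∩ at merges:
  n1: preds {n0,n2,n9}: {n0} ∩ {n0,n1,n2} ∩ {n0,n1,n9} = {n0}; idom=n0
  n6: preds {n1,n3}: {n0,n1} ∩ {n0,n1,n3} = {n0,n1}; idom=n1
  n8: preds {n5,n7}: {n0,n1,n3,n4,n5} ∩ {n0,n1,n3,n4,n5,n7} = {n0,n1,n3,n4,n5}; idom=n5
  n9: preds {n2,n8}: {n0,n1,n2} ∩ {n0,n1,n3,n4,n5,n8} = {n0,n1}; idom=n1

DF derivation:
  join n1 pred n0: · stop@n0
  join n1 pred n2: n2→n1 stop@n0
  join n1 pred n9: n9→n1 stop@n0
  join n6 pred n1: · stop@n1
  join n6 pred n3: n3 stop@n1
  join n8 pred n5: · stop@n5
  join n8 pred n7: n7 stop@n5
  join n9 pred n2: n2 stop@n1
  join n9 pred n8: n8→n5→n4→n3 stop@n1
  DF(n0)=∅
  DF(n1)={n1}
  DF(n2)={n1,n9}
  DF(n3)={n6,n9}
  DF(n4)={n9}
  DF(n5)={n9}
  DF(n6)=∅
  DF(n7)={n8}
  DF(n8)={n9}
  DF(n9)={n1}

DF(n8) = ["n9"]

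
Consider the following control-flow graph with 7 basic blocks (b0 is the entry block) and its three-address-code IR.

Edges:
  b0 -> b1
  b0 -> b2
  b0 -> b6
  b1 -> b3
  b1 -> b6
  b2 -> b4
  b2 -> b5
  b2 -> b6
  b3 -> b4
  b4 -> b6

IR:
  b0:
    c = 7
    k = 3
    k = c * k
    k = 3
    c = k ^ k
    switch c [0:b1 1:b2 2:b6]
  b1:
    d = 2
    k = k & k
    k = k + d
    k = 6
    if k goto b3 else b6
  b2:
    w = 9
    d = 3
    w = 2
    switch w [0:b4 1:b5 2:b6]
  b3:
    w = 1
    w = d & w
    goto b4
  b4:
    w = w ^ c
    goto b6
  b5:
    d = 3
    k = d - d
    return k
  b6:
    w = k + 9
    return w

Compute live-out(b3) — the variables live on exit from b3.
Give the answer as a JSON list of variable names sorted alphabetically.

Answer: ["c", "k", "w"]

Derivation:
Per-block:
  b0: def={c,k} ue=∅
  b1: def={d,k} ue={k}
  b2: def={d,w} ue=∅
  b3: def={w} ue={d}
  b4: def={w} ue={c,w}
  b5: def={d,k} ue=∅
  b6: def={w} ue={k}

Liveness:
  b0: in=∅ out={c,k}
  b1: in={c,k} out={c,d,k}
  b2: in={c,k} out={c,k,w}
  b3: in={c,d,k} out={c,k,w}
  b4: in={c,k,w} out={k}
  b5: in=∅ out=∅
  b6: in={k} out=∅

live-out(b3) = ["c", "k", "w"]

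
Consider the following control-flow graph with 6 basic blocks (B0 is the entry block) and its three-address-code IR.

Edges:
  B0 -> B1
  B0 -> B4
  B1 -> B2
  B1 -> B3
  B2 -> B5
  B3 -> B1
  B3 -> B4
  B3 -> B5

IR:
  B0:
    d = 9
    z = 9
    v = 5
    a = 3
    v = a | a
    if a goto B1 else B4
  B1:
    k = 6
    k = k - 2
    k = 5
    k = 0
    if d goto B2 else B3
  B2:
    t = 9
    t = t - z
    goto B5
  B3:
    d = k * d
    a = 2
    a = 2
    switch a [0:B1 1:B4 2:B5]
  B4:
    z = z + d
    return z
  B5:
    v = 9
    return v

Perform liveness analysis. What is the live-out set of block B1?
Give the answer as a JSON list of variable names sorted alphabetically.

def/use:
  B0 def {a,d,v,z} use ∅
  B1 def {k} use {d}
  B2 def {t} use {z}
  B3 def {a,d} use {d,k}
  B4 def {z} use {d,z}
  B5 def {v} use ∅

Live sets:
  B0: in=∅ out={d,z}
  B1: in={d,z} out={d,k,z}
  B2: in={z} out=∅
  B3: in={d,k,z} out={d,z}
  B4: in={d,z} out=∅
  B5: in=∅ out=∅

live-out(B1) = ["d", "k", "z"]

Answer: ["d", "k", "z"]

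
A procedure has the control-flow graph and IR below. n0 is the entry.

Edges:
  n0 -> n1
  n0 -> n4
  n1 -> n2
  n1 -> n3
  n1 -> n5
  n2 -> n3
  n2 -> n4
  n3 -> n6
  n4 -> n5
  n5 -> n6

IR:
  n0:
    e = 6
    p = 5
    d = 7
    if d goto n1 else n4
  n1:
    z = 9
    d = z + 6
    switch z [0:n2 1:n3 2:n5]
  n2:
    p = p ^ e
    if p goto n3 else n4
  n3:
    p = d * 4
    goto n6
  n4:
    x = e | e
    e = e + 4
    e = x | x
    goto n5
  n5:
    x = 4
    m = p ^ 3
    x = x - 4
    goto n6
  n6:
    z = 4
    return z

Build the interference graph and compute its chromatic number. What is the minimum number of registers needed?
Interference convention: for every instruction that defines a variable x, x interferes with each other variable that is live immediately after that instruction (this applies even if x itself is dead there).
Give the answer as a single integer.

Per-block:
  n0: {d,e,p} / ∅
  n1: {d,z} / ∅
  n2: {p} / {e,p}
  n3: {p} / {d}
  n4: {e,x} / {e}
  n5: {m,x} / {p}
  n6: {z} / ∅

Live sets:
  n0: in=∅ out={e,p}
  n1: in={e,p} out={d,e,p}
  n2: in={d,e,p} out={d,e,p}
  n3: in={d} out=∅
  n4: in={e,p} out={p}
  n5: in={p} out=∅
  n6: in=∅ out=∅

Interfere edges:
  d: {e,p,z}
  e: {d,p,x,z}
  m: {x}
  p: {d,e,x,z}
  x: {e,m,p}
  z: {d,e,p}

Colouring:
  {d,e,p,z} pairwise interfere (4-clique) ⇒ χ ≥ 4
  assign d→r2 e→r0 m→r0 p→r1 x→r2 z→r3 — no edge inside a register ⇒ χ ≤ 4
  χ = 4

Answer: 4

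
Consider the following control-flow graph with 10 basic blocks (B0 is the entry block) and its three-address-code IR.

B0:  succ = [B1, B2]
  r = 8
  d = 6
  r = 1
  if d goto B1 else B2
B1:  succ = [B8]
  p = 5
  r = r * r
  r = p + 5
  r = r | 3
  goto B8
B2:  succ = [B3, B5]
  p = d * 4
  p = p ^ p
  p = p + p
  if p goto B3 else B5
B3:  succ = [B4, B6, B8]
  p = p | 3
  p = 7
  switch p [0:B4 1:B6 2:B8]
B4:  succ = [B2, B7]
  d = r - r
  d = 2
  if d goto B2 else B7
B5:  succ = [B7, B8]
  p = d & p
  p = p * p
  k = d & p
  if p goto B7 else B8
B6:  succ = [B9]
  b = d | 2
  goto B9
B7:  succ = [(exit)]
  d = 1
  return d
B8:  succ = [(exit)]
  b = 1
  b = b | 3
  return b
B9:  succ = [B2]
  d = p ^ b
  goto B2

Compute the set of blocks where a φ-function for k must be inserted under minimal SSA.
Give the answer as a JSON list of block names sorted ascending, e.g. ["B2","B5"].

Answer: ["B7", "B8"]

Analysis:
idom tree: B1←B0 B2←B0 B3←B2 B4←B3 B5←B2 B6←B3 B7←B2 B8←B0 B9←B6
Dom∩ at merges:
  B2: preds {B0,B4,B9}: {B0} ∩ {B0,B2,B3,B4} ∩ {B0,B2,B3,B6,B9} = {B0}; idom=B0
  B7: preds {B4,B5}: {B0,B2,B3,B4} ∩ {B0,B2,B5} = {B0,B2}; idom=B2
  B8: preds {B1,B3,B5}: {B0,B1} ∩ {B0,B2,B3} ∩ {B0,B2,B5} = {B0}; idom=B0

DF derivation:
  join B2 pred B0: · stop@B0
  join B2 pred B4: B4→B3→B2 stop@B0
  join B2 pred B9: B9→B6→B3→B2 stop@B0
  join B7 pred B4: B4→B3 stop@B2
  join B7 pred B5: B5 stop@B2
  join B8 pred B1: B1 stop@B0
  join B8 pred B3: B3→B2 stop@B0
  join B8 pred B5: B5→B2 stop@B0
  B0 → ∅
  B1 → {B8}
  B2 → {B2,B8}
  B3 → {B2,B7,B8}
  B4 → {B2,B7}
  B5 → {B7,B8}
  B6 → {B2}
  B7 → ∅
  B8 → ∅
  B9 → {B2}

φ for k: defs {B5}
  DF⁺ = {B7,B8}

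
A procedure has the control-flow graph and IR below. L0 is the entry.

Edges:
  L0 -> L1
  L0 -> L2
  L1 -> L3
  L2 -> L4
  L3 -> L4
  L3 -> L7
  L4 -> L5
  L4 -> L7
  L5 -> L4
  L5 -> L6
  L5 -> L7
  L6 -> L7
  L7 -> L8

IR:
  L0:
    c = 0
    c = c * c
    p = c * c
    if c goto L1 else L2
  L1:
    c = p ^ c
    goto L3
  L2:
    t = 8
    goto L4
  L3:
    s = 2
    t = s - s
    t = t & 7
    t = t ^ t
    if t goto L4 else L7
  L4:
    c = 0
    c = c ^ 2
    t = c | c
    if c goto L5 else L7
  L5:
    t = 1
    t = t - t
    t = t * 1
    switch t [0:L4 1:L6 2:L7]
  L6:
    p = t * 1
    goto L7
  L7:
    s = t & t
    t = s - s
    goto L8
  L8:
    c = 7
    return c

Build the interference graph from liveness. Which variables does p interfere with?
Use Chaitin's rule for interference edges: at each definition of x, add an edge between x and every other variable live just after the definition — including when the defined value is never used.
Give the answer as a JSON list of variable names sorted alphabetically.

Answer: ["c", "t"]

Working:
Per-block:
  L0 def {c,p} use ∅
  L1 def {c} use {c,p}
  L2 def {t} use ∅
  L3 def {s,t} use ∅
  L4 def {c,t} use ∅
  L5 def {t} use ∅
  L6 def {p} use {t}
  L7 def {s,t} use {t}
  L8 def {c} use ∅

Live sets:
  L0 li=∅ lo={c,p}
  L1 li={c,p} lo=∅
  L2 li=∅ lo=∅
  L3 li=∅ lo={t}
  L4 li=∅ lo={t}
  L5 li=∅ lo={t}
  L6 li={t} lo={t}
  L7 li={t} lo=∅
  L8 li=∅ lo=∅

Interference:
  c — {p,t}
  p — {c,t}
  s — ∅
  t — {c,p}

N(p) = ["c", "t"]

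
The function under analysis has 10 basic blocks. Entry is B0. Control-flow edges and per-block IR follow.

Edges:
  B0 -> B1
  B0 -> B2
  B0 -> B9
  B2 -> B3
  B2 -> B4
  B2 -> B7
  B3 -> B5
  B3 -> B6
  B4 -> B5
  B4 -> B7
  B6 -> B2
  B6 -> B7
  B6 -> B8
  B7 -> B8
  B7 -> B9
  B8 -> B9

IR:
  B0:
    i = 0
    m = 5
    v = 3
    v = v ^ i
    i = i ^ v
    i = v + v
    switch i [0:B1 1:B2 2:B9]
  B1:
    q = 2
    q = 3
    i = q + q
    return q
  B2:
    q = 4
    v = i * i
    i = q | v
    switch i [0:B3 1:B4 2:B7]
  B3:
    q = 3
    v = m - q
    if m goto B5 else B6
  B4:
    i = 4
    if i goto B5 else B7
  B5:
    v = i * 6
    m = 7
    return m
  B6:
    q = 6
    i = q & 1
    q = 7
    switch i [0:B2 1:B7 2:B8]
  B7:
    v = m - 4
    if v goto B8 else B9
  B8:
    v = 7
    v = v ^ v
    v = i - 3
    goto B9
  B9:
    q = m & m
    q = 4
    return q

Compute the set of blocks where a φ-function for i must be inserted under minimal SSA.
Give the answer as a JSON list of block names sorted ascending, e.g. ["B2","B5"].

idom tree: B1←B0 B2←B0 B3←B2 B4←B2 B5←B2 B6←B3 B7←B2 B8←B2 B9←B0
Dom at joins:
  B2: preds {B0,B6}: {B0} ∩ {B0,B2,B3,B6} = {B0}; idom=B0
  B5: preds {B3,B4}: {B0,B2,B3} ∩ {B0,B2,B4} = {B0,B2}; idom=B2
  B7: preds {B2,B4,B6}: {B0,B2} ∩ {B0,B2,B4} ∩ {B0,B2,B3,B6} = {B0,B2}; idom=B2
  B8: preds {B6,B7}: {B0,B2,B3,B6} ∩ {B0,B2,B7} = {B0,B2}; idom=B2
  B9: preds {B0,B7,B8}: {B0} ∩ {B0,B2,B7} ∩ {B0,B2,B8} = {B0}; idom=B0

DF walk-up:
  B2←B0: walk · to B0
  B2←B6: walk B6→B3→B2 to B0
  B5←B3: walk B3 to B2
  B5←B4: walk B4 to B2
  B7←B2: walk · to B2
  B7←B4: walk B4 to B2
  B7←B6: walk B6→B3 to B2
  B8←B6: walk B6→B3 to B2
  B8←B7: walk B7 to B2
  B9←B0: walk · to B0
  B9←B7: walk B7→B2 to B0
  B9←B8: walk B8→B2 to B0
  DF(B0)=∅
  DF(B1)=∅
  DF(B2)={B2,B9}
  DF(B3)={B2,B5,B7,B8}
  DF(B4)={B5,B7}
  DF(B5)=∅
  DF(B6)={B2,B7,B8}
  DF(B7)={B8,B9}
  DF(B8)={B9}
  DF(B9)=∅

φ for i: defs {B0,B1,B2,B4,B6}
  DF⁺ = {B2,B5,B7,B8,B9}

Answer: ["B2", "B5", "B7", "B8", "B9"]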